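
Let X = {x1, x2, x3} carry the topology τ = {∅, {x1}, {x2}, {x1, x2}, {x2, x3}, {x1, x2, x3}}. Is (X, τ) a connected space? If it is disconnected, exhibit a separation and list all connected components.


(X, τ) is disconnected; components = [{x1}, {x2, x3}].

Find clopen sets (U ∈ τ with X ∖ U ∈ τ):
  U = ∅, X ∖ U = {x1, x2, x3} — both open, so U is clopen.
  U = {x1}, X ∖ U = {x2, x3} — both open, so U is clopen.
  U = {x2, x3}, X ∖ U = {x1} — both open, so U is clopen.
  U = {x1, x2, x3}, X ∖ U = ∅ — both open, so U is clopen.
Nontrivial clopen(s) exist: e.g. {x2, x3}. So (X, τ) is disconnected.
Compute connected components by grouping points that agree on all clopens:
  component: {x1}
  component: {x2, x3}


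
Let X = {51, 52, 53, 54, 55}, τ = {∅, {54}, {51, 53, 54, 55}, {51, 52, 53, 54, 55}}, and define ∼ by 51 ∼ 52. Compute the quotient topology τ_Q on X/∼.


X/∼ = {[51=52], [53], [54], [55]}; |τ_Q| = 3.

Equivalence classes: [51=52], [53], [54], [55].
Quotient map π: X → X/∼ sends 51 ↦ [51=52], 52 ↦ [51=52], 53 ↦ [53], 54 ↦ [54], 55 ↦ [55].
For each subset V ⊆ X/∼, compute π^{-1}(V) ⊆ X and check whether π^{-1}(V) ∈ τ. V is open in τ_Q iff π^{-1}(V) ∈ τ.
  V = {}: π^{-1}(V) = ∅ ∈ τ ✓.
  V = {[51=52]}: π^{-1}(V) = {51, 52} ∉ τ ✗.
  V = {[53]}: π^{-1}(V) = {53} ∉ τ ✗.
  V = {[51=52], [53]}: π^{-1}(V) = {51, 52, 53} ∉ τ ✗.
  V = {[54]}: π^{-1}(V) = {54} ∈ τ ✓.
  V = {[51=52], [54]}: π^{-1}(V) = {51, 52, 54} ∉ τ ✗.
  V = {[53], [54]}: π^{-1}(V) = {53, 54} ∉ τ ✗.
  V = {[51=52], [53], [54]}: π^{-1}(V) = {51, 52, 53, 54} ∉ τ ✗.
  V = {[55]}: π^{-1}(V) = {55} ∉ τ ✗.
  V = {[51=52], [55]}: π^{-1}(V) = {51, 52, 55} ∉ τ ✗.
  V = {[53], [55]}: π^{-1}(V) = {53, 55} ∉ τ ✗.
  V = {[51=52], [53], [55]}: π^{-1}(V) = {51, 52, 53, 55} ∉ τ ✗.
  V = {[54], [55]}: π^{-1}(V) = {54, 55} ∉ τ ✗.
  V = {[51=52], [54], [55]}: π^{-1}(V) = {51, 52, 54, 55} ∉ τ ✗.
  V = {[53], [54], [55]}: π^{-1}(V) = {53, 54, 55} ∉ τ ✗.
  V = {[51=52], [53], [54], [55]}: π^{-1}(V) = {51, 52, 53, 54, 55} ∈ τ ✓.
Open sets in the quotient: τ_Q = {{}, {[54]}, {[51=52], [53], [54], [55]}} (3 elements).


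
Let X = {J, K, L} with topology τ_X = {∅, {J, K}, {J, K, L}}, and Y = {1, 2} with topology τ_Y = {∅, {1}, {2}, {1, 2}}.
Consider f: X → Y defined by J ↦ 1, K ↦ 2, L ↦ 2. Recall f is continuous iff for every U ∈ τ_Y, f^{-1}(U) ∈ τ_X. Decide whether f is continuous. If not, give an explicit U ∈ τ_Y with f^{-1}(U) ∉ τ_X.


f is NOT continuous.

Compute f^{-1}(U) for each U ∈ τ_Y:
  U = ∅: f^{-1}(U) = ∅ ∈ τ_X ✓.
  U = {1}: f^{-1}(U) = {J} ∉ τ_X ✗.
  U = {2}: f^{-1}(U) = {K, L} ∉ τ_X ✗.
  U = {1, 2}: f^{-1}(U) = {J, K, L} ∈ τ_X ✓.
Found U = {1} with f^{-1}(U) = {J} not in τ_X. Therefore f is NOT continuous.


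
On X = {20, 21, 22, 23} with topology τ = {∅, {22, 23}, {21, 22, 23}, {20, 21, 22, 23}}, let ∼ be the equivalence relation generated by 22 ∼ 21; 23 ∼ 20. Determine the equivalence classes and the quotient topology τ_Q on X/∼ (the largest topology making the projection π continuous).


X/∼ = {[20=23], [21=22]}; |τ_Q| = 2.

Equivalence classes: [20=23], [21=22].
Quotient map π: X → X/∼ sends 20 ↦ [20=23], 21 ↦ [21=22], 22 ↦ [21=22], 23 ↦ [20=23].
For each subset V ⊆ X/∼, compute π^{-1}(V) ⊆ X and check whether π^{-1}(V) ∈ τ. V is open in τ_Q iff π^{-1}(V) ∈ τ.
  V = {}: π^{-1}(V) = ∅ ∈ τ ✓.
  V = {[20=23]}: π^{-1}(V) = {20, 23} ∉ τ ✗.
  V = {[21=22]}: π^{-1}(V) = {21, 22} ∉ τ ✗.
  V = {[20=23], [21=22]}: π^{-1}(V) = {20, 21, 22, 23} ∈ τ ✓.
Open sets in the quotient: τ_Q = {{}, {[20=23], [21=22]}} (2 elements).


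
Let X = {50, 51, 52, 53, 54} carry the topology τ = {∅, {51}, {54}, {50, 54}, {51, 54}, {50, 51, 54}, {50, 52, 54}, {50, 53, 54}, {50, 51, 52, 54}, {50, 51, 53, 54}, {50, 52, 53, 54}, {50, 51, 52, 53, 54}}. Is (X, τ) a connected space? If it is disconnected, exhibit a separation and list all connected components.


(X, τ) is disconnected; components = [{51}, {50, 52, 53, 54}].

Find clopen sets (U ∈ τ with X ∖ U ∈ τ):
  U = ∅, X ∖ U = {50, 51, 52, 53, 54} — both open, so U is clopen.
  U = {51}, X ∖ U = {50, 52, 53, 54} — both open, so U is clopen.
  U = {50, 52, 53, 54}, X ∖ U = {51} — both open, so U is clopen.
  U = {50, 51, 52, 53, 54}, X ∖ U = ∅ — both open, so U is clopen.
Nontrivial clopen(s) exist: e.g. {50, 52, 53, 54}. So (X, τ) is disconnected.
Compute connected components by grouping points that agree on all clopens:
  component: {51}
  component: {50, 52, 53, 54}


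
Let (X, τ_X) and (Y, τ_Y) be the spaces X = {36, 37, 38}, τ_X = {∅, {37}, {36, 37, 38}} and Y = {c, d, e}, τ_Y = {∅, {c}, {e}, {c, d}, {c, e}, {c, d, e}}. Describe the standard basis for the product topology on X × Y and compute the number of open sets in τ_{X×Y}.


Basis B = {∅ × ∅, {37} × {c}, {37} × {e}, {37} × {c, d}, {37} × {c, e}, {36, 37, 38} × {c}, {36, 37, 38} × {e}, {37} × {c, d, e}, {36, 37, 38} × {c, d}, {36, 37, 38} × {c, e}, {36, 37, 38} × {c, d, e}}; |τ_{X×Y}| = 18.

Enumerate products U × V with U ∈ τ_X, V ∈ τ_Y (deduplicated):
  ∅ × ∅ = {} (∅)
  {37} × {c} = {(37,c)}
  {37} × {e} = {(37,e)}
  {37} × {c, d} = {(37,c), (37,d)}
  {37} × {c, e} = {(37,c), (37,e)}
  {36, 37, 38} × {c} = {(36,c), (37,c), (38,c)}
  {36, 37, 38} × {e} = {(36,e), (37,e), (38,e)}
  {37} × {c, d, e} = {(37,c), (37,d), (37,e)}
  {36, 37, 38} × {c, d} = {(36,c), (36,d), (37,c), (37,d), (38,c), (38,d)}
  {36, 37, 38} × {c, e} = {(36,c), (36,e), (37,c), (37,e), (38,c), (38,e)}
  {36, 37, 38} × {c, d, e} = {(36,c), (36,d), (36,e), (37,c), (37,d), (37,e), (38,c), (38,d), (38,e)}
These 11 distinct sets form the basis B.
Close under arbitrary unions to get τ_{X×Y}; counting gives |τ_{X×Y}| = 18.


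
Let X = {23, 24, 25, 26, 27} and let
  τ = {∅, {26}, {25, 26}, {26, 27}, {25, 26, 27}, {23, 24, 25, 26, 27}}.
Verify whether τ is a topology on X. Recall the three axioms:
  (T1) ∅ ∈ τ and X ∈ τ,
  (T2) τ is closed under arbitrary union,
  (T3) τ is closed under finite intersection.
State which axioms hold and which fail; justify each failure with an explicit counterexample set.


τ IS a topology on X.

Axiom (T1): ∅ ∈ τ? Yes; X ∈ τ? Yes.
Axiom (T2/T3): check pairwise unions and intersections of members of τ.
All pairwise intersections and unions checked — each lies in τ. Therefore τ satisfies (T1), (T2), (T3): it IS a topology on X.


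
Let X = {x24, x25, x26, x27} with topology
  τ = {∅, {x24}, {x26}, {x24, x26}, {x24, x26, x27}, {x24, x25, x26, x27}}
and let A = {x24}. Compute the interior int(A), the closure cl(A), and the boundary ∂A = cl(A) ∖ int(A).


int(A) = {x24}, cl(A) = {x24, x25, x27}, ∂A = {x25, x27}.

Closed sets in (X, τ) are complements of opens:
  closed(X, τ) = {∅, {x25}, {x25, x27}, {x24, x25, x27}, {x25, x26, x27}, {x24, x25, x26, x27}}.
int(A) = ⋃ {U ∈ τ : U ⊆ A}. Opens contained in A: ∅, {x24}.
Taking the union of these: int(A) = {x24}.
cl(A) = ⋂ {C closed : A ⊆ C}. Closed sets containing A: {x24, x25, x27}, {x24, x25, x26, x27}.
Intersecting these: cl(A) = {x24, x25, x27}.
∂A = cl(A) ∖ int(A) = {x24, x25, x27} ∖ {x24} = {x25, x27}.


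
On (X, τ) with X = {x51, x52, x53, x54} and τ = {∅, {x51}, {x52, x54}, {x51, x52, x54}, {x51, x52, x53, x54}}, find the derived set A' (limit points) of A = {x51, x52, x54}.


A' = {x52, x53, x54}

For each x ∈ X, list the open sets U ∈ τ with x ∈ U, then check whether U ∩ (A ∖ {x}) ≠ ∅ for every such U.
  x = x51: open {x51} ∋ x has {x51} ∩ (A ∖ {x51}) = ∅, so x is NOT a limit point.
  x = x52: opens ∋ x are {x52, x54}, {x51, x52, x54}, {x51, x52, x53, x54}; each meets A ∖ {x52}, so x IS a limit point.
  x = x53: opens ∋ x are {x51, x52, x53, x54}; each meets A ∖ {x53}, so x IS a limit point.
  x = x54: opens ∋ x are {x52, x54}, {x51, x52, x54}, {x51, x52, x53, x54}; each meets A ∖ {x54}, so x IS a limit point.
Collecting: A' = {x52, x53, x54}.


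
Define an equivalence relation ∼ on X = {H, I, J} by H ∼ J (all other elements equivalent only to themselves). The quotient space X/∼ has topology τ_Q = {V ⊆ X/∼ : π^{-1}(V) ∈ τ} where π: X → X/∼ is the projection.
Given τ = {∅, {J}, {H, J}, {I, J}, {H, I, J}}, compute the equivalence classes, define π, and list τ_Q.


X/∼ = {[H=J], [I]}; |τ_Q| = 3.

Equivalence classes: [H=J], [I].
Quotient map π: X → X/∼ sends H ↦ [H=J], I ↦ [I], J ↦ [H=J].
For each subset V ⊆ X/∼, compute π^{-1}(V) ⊆ X and check whether π^{-1}(V) ∈ τ. V is open in τ_Q iff π^{-1}(V) ∈ τ.
  V = {}: π^{-1}(V) = ∅ ∈ τ ✓.
  V = {[H=J]}: π^{-1}(V) = {H, J} ∈ τ ✓.
  V = {[I]}: π^{-1}(V) = {I} ∉ τ ✗.
  V = {[H=J], [I]}: π^{-1}(V) = {H, I, J} ∈ τ ✓.
Open sets in the quotient: τ_Q = {{}, {[H=J]}, {[H=J], [I]}} (3 elements).


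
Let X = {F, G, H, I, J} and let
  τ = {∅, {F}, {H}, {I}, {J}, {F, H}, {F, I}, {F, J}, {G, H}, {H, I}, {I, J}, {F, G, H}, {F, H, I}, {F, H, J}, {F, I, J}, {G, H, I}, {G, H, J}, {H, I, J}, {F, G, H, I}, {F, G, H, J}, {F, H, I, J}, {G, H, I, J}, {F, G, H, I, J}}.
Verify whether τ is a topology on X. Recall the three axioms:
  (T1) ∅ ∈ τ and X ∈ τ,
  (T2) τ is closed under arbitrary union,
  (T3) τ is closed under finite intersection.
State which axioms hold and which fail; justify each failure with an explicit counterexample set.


τ is NOT a topology on X.

Axiom (T1): ∅ ∈ τ? Yes; X ∈ τ? Yes.
Axiom (T2/T3): check pairwise unions and intersections of members of τ.
Counterexample for (T2): {H} ∪ {J} = {H, J} ∉ τ. Therefore τ is NOT a topology.


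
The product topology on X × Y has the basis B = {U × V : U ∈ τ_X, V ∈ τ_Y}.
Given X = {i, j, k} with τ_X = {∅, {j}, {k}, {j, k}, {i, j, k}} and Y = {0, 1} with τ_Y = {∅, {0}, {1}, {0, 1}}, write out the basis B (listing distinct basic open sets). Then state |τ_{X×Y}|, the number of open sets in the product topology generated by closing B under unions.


Basis B = {∅ × ∅, {j} × {0}, {j} × {1}, {k} × {0}, {k} × {1}, {j} × {0, 1}, {j, k} × {0}, {j, k} × {1}, {k} × {0, 1}, {i, j, k} × {0}, {i, j, k} × {1}, {j, k} × {0, 1}, {i, j, k} × {0, 1}}; |τ_{X×Y}| = 25.

Enumerate products U × V with U ∈ τ_X, V ∈ τ_Y (deduplicated):
  ∅ × ∅ = {} (∅)
  {j} × {0} = {(j,0)}
  {j} × {1} = {(j,1)}
  {k} × {0} = {(k,0)}
  {k} × {1} = {(k,1)}
  {j} × {0, 1} = {(j,0), (j,1)}
  {j, k} × {0} = {(j,0), (k,0)}
  {j, k} × {1} = {(j,1), (k,1)}
  {k} × {0, 1} = {(k,0), (k,1)}
  {i, j, k} × {0} = {(i,0), (j,0), (k,0)}
  {i, j, k} × {1} = {(i,1), (j,1), (k,1)}
  {j, k} × {0, 1} = {(j,0), (j,1), (k,0), (k,1)}
  {i, j, k} × {0, 1} = {(i,0), (i,1), (j,0), (j,1), (k,0), (k,1)}
These 13 distinct sets form the basis B.
Close under arbitrary unions to get τ_{X×Y}; counting gives |τ_{X×Y}| = 25.


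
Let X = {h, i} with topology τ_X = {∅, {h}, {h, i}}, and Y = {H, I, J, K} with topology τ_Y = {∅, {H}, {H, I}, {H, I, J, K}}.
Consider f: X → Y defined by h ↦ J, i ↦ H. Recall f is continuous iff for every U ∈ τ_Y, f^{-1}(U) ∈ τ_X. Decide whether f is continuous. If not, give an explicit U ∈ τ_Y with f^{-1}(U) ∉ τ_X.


f is NOT continuous.

Compute f^{-1}(U) for each U ∈ τ_Y:
  U = ∅: f^{-1}(U) = ∅ ∈ τ_X ✓.
  U = {H}: f^{-1}(U) = {i} ∉ τ_X ✗.
  U = {H, I}: f^{-1}(U) = {i} ∉ τ_X ✗.
  U = {H, I, J, K}: f^{-1}(U) = {h, i} ∈ τ_X ✓.
Found U = {H} with f^{-1}(U) = {i} not in τ_X. Therefore f is NOT continuous.


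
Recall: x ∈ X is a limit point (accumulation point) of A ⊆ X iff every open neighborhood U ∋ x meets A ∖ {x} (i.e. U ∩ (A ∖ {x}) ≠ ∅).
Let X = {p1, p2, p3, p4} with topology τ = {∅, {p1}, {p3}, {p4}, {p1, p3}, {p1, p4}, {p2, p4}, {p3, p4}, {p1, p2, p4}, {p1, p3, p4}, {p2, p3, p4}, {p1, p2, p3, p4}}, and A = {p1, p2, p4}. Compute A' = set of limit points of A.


A' = {p2}

For each x ∈ X, list the open sets U ∈ τ with x ∈ U, then check whether U ∩ (A ∖ {x}) ≠ ∅ for every such U.
  x = p1: open {p1} ∋ x has {p1} ∩ (A ∖ {p1}) = ∅, so x is NOT a limit point.
  x = p2: opens ∋ x are {p2, p4}, {p1, p2, p4}, {p2, p3, p4}, {p1, p2, p3, p4}; each meets A ∖ {p2}, so x IS a limit point.
  x = p3: open {p3} ∋ x has {p3} ∩ (A ∖ {p3}) = ∅, so x is NOT a limit point.
  x = p4: open {p4} ∋ x has {p4} ∩ (A ∖ {p4}) = ∅, so x is NOT a limit point.
Collecting: A' = {p2}.


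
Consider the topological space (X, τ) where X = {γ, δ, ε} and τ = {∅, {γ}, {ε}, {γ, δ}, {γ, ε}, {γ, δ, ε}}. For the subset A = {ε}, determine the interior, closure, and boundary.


int(A) = {ε}, cl(A) = {ε}, ∂A = ∅.

Closed sets in (X, τ) are complements of opens:
  closed(X, τ) = {∅, {δ}, {ε}, {γ, δ}, {δ, ε}, {γ, δ, ε}}.
int(A) = ⋃ {U ∈ τ : U ⊆ A}. Opens contained in A: ∅, {ε}.
Taking the union of these: int(A) = {ε}.
cl(A) = ⋂ {C closed : A ⊆ C}. Closed sets containing A: {ε}, {δ, ε}, {γ, δ, ε}.
Intersecting these: cl(A) = {ε}.
∂A = cl(A) ∖ int(A) = {ε} ∖ {ε} = ∅.


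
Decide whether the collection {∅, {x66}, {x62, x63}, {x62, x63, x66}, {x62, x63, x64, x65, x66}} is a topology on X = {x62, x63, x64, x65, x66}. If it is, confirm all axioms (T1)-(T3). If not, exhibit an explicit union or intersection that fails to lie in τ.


τ IS a topology on X.

Axiom (T1): ∅ ∈ τ? Yes; X ∈ τ? Yes.
Axiom (T2/T3): check pairwise unions and intersections of members of τ.
All pairwise intersections and unions checked — each lies in τ. Therefore τ satisfies (T1), (T2), (T3): it IS a topology on X.


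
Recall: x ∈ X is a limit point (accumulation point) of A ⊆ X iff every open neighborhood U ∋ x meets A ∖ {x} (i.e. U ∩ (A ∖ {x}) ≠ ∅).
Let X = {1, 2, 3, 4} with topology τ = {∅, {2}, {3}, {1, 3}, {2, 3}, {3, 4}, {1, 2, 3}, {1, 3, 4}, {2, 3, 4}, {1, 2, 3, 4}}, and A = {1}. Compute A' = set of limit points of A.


A' = ∅

For each x ∈ X, list the open sets U ∈ τ with x ∈ U, then check whether U ∩ (A ∖ {x}) ≠ ∅ for every such U.
  x = 1: open {1, 3} ∋ x has {1, 3} ∩ (A ∖ {1}) = ∅, so x is NOT a limit point.
  x = 2: open {2} ∋ x has {2} ∩ (A ∖ {2}) = ∅, so x is NOT a limit point.
  x = 3: open {3} ∋ x has {3} ∩ (A ∖ {3}) = ∅, so x is NOT a limit point.
  x = 4: open {3, 4} ∋ x has {3, 4} ∩ (A ∖ {4}) = ∅, so x is NOT a limit point.
Collecting: A' = ∅.


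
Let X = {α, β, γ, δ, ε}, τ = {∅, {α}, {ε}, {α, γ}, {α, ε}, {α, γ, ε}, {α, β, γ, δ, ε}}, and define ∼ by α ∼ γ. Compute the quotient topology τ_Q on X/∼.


X/∼ = {[α=γ], [β], [δ], [ε]}; |τ_Q| = 5.

Equivalence classes: [α=γ], [β], [δ], [ε].
Quotient map π: X → X/∼ sends α ↦ [α=γ], β ↦ [β], γ ↦ [α=γ], δ ↦ [δ], ε ↦ [ε].
For each subset V ⊆ X/∼, compute π^{-1}(V) ⊆ X and check whether π^{-1}(V) ∈ τ. V is open in τ_Q iff π^{-1}(V) ∈ τ.
  V = {}: π^{-1}(V) = ∅ ∈ τ ✓.
  V = {[α=γ]}: π^{-1}(V) = {α, γ} ∈ τ ✓.
  V = {[β]}: π^{-1}(V) = {β} ∉ τ ✗.
  V = {[α=γ], [β]}: π^{-1}(V) = {α, β, γ} ∉ τ ✗.
  V = {[δ]}: π^{-1}(V) = {δ} ∉ τ ✗.
  V = {[α=γ], [δ]}: π^{-1}(V) = {α, γ, δ} ∉ τ ✗.
  V = {[β], [δ]}: π^{-1}(V) = {β, δ} ∉ τ ✗.
  V = {[α=γ], [β], [δ]}: π^{-1}(V) = {α, β, γ, δ} ∉ τ ✗.
  V = {[ε]}: π^{-1}(V) = {ε} ∈ τ ✓.
  V = {[α=γ], [ε]}: π^{-1}(V) = {α, γ, ε} ∈ τ ✓.
  V = {[β], [ε]}: π^{-1}(V) = {β, ε} ∉ τ ✗.
  V = {[α=γ], [β], [ε]}: π^{-1}(V) = {α, β, γ, ε} ∉ τ ✗.
  V = {[δ], [ε]}: π^{-1}(V) = {δ, ε} ∉ τ ✗.
  V = {[α=γ], [δ], [ε]}: π^{-1}(V) = {α, γ, δ, ε} ∉ τ ✗.
  V = {[β], [δ], [ε]}: π^{-1}(V) = {β, δ, ε} ∉ τ ✗.
  V = {[α=γ], [β], [δ], [ε]}: π^{-1}(V) = {α, β, γ, δ, ε} ∈ τ ✓.
Open sets in the quotient: τ_Q = {{}, {[α=γ]}, {[ε]}, {[α=γ], [ε]}, {[α=γ], [β], [δ], [ε]}} (5 elements).


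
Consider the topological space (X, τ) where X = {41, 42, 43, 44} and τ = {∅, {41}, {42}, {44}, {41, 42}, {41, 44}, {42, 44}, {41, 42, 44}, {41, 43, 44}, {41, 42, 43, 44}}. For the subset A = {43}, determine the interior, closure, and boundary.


int(A) = ∅, cl(A) = {43}, ∂A = {43}.

Closed sets in (X, τ) are complements of opens:
  closed(X, τ) = {∅, {42}, {43}, {41, 43}, {42, 43}, {43, 44}, {41, 42, 43}, {41, 43, 44}, {42, 43, 44}, {41, 42, 43, 44}}.
int(A) = ⋃ {U ∈ τ : U ⊆ A}. Opens contained in A: ∅.
Taking the union of these: int(A) = ∅.
cl(A) = ⋂ {C closed : A ⊆ C}. Closed sets containing A: {43}, {41, 43}, {42, 43}, {43, 44}, {41, 42, 43}, {41, 43, 44}, {42, 43, 44}, {41, 42, 43, 44}.
Intersecting these: cl(A) = {43}.
∂A = cl(A) ∖ int(A) = {43} ∖ ∅ = {43}.


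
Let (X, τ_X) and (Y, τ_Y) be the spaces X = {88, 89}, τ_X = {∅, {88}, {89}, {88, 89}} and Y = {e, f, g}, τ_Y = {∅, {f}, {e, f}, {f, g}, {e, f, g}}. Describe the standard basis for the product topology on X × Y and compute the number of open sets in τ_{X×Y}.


Basis B = {∅ × ∅, {88} × {f}, {89} × {f}, {88} × {e, f}, {88} × {f, g}, {88, 89} × {f}, {89} × {e, f}, {89} × {f, g}, {88} × {e, f, g}, {89} × {e, f, g}, {88, 89} × {e, f}, {88, 89} × {f, g}, {88, 89} × {e, f, g}}; |τ_{X×Y}| = 25.

Enumerate products U × V with U ∈ τ_X, V ∈ τ_Y (deduplicated):
  ∅ × ∅ = {} (∅)
  {88} × {f} = {(88,f)}
  {89} × {f} = {(89,f)}
  {88} × {e, f} = {(88,e), (88,f)}
  {88} × {f, g} = {(88,f), (88,g)}
  {88, 89} × {f} = {(88,f), (89,f)}
  {89} × {e, f} = {(89,e), (89,f)}
  {89} × {f, g} = {(89,f), (89,g)}
  {88} × {e, f, g} = {(88,e), (88,f), (88,g)}
  {89} × {e, f, g} = {(89,e), (89,f), (89,g)}
  {88, 89} × {e, f} = {(88,e), (88,f), (89,e), (89,f)}
  {88, 89} × {f, g} = {(88,f), (88,g), (89,f), (89,g)}
  {88, 89} × {e, f, g} = {(88,e), (88,f), (88,g), (89,e), (89,f), (89,g)}
These 13 distinct sets form the basis B.
Close under arbitrary unions to get τ_{X×Y}; counting gives |τ_{X×Y}| = 25.


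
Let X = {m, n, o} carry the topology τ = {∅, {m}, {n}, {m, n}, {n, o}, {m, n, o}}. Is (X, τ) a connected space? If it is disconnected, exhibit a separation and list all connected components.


(X, τ) is disconnected; components = [{m}, {n, o}].

Find clopen sets (U ∈ τ with X ∖ U ∈ τ):
  U = ∅, X ∖ U = {m, n, o} — both open, so U is clopen.
  U = {m}, X ∖ U = {n, o} — both open, so U is clopen.
  U = {n, o}, X ∖ U = {m} — both open, so U is clopen.
  U = {m, n, o}, X ∖ U = ∅ — both open, so U is clopen.
Nontrivial clopen(s) exist: e.g. {n, o}. So (X, τ) is disconnected.
Compute connected components by grouping points that agree on all clopens:
  component: {m}
  component: {n, o}


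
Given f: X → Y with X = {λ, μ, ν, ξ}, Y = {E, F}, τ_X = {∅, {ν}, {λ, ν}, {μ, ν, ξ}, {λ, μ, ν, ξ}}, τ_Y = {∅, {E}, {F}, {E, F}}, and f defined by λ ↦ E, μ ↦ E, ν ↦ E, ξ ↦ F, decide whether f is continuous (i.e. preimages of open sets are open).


f is NOT continuous.

Compute f^{-1}(U) for each U ∈ τ_Y:
  U = ∅: f^{-1}(U) = ∅ ∈ τ_X ✓.
  U = {E}: f^{-1}(U) = {λ, μ, ν} ∉ τ_X ✗.
  U = {F}: f^{-1}(U) = {ξ} ∉ τ_X ✗.
  U = {E, F}: f^{-1}(U) = {λ, μ, ν, ξ} ∈ τ_X ✓.
Found U = {E} with f^{-1}(U) = {λ, μ, ν} not in τ_X. Therefore f is NOT continuous.


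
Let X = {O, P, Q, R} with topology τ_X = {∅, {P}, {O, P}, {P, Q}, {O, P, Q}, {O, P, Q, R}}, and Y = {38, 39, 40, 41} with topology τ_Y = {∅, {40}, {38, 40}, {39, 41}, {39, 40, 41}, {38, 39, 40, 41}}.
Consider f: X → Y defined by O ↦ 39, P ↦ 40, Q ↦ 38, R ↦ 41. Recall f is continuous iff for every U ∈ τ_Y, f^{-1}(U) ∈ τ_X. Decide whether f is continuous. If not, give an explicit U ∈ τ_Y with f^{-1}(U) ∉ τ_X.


f is NOT continuous.

Compute f^{-1}(U) for each U ∈ τ_Y:
  U = ∅: f^{-1}(U) = ∅ ∈ τ_X ✓.
  U = {40}: f^{-1}(U) = {P} ∈ τ_X ✓.
  U = {38, 40}: f^{-1}(U) = {P, Q} ∈ τ_X ✓.
  U = {39, 41}: f^{-1}(U) = {O, R} ∉ τ_X ✗.
  U = {39, 40, 41}: f^{-1}(U) = {O, P, R} ∉ τ_X ✗.
  U = {38, 39, 40, 41}: f^{-1}(U) = {O, P, Q, R} ∈ τ_X ✓.
Found U = {39, 41} with f^{-1}(U) = {O, R} not in τ_X. Therefore f is NOT continuous.


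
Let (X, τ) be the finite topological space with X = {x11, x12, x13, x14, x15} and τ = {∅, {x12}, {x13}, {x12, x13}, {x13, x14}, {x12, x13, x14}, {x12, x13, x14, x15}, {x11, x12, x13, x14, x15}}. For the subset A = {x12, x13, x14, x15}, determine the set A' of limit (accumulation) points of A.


A' = {x11, x14, x15}

For each x ∈ X, list the open sets U ∈ τ with x ∈ U, then check whether U ∩ (A ∖ {x}) ≠ ∅ for every such U.
  x = x11: opens ∋ x are {x11, x12, x13, x14, x15}; each meets A ∖ {x11}, so x IS a limit point.
  x = x12: open {x12} ∋ x has {x12} ∩ (A ∖ {x12}) = ∅, so x is NOT a limit point.
  x = x13: open {x13} ∋ x has {x13} ∩ (A ∖ {x13}) = ∅, so x is NOT a limit point.
  x = x14: opens ∋ x are {x13, x14}, {x12, x13, x14}, {x12, x13, x14, x15}, {x11, x12, x13, x14, x15}; each meets A ∖ {x14}, so x IS a limit point.
  x = x15: opens ∋ x are {x12, x13, x14, x15}, {x11, x12, x13, x14, x15}; each meets A ∖ {x15}, so x IS a limit point.
Collecting: A' = {x11, x14, x15}.


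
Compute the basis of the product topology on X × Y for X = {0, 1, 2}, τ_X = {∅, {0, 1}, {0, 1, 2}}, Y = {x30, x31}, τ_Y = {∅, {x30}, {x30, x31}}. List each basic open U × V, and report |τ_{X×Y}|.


Basis B = {∅ × ∅, {0, 1} × {x30}, {0, 1, 2} × {x30}, {0, 1} × {x30, x31}, {0, 1, 2} × {x30, x31}}; |τ_{X×Y}| = 6.

Enumerate products U × V with U ∈ τ_X, V ∈ τ_Y (deduplicated):
  ∅ × ∅ = {} (∅)
  {0, 1} × {x30} = {(0,x30), (1,x30)}
  {0, 1, 2} × {x30} = {(0,x30), (1,x30), (2,x30)}
  {0, 1} × {x30, x31} = {(0,x30), (0,x31), (1,x30), (1,x31)}
  {0, 1, 2} × {x30, x31} = {(0,x30), (0,x31), (1,x30), (1,x31), (2,x30), (2,x31)}
These 5 distinct sets form the basis B.
Close under arbitrary unions to get τ_{X×Y}; counting gives |τ_{X×Y}| = 6.


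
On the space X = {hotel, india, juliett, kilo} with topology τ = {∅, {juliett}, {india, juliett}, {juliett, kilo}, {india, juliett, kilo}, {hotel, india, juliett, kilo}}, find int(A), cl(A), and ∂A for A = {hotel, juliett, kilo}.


int(A) = {juliett, kilo}, cl(A) = {hotel, india, juliett, kilo}, ∂A = {hotel, india}.

Closed sets in (X, τ) are complements of opens:
  closed(X, τ) = {∅, {hotel}, {hotel, india}, {hotel, kilo}, {hotel, india, kilo}, {hotel, india, juliett, kilo}}.
int(A) = ⋃ {U ∈ τ : U ⊆ A}. Opens contained in A: ∅, {juliett}, {juliett, kilo}.
Taking the union of these: int(A) = {juliett, kilo}.
cl(A) = ⋂ {C closed : A ⊆ C}. Closed sets containing A: {hotel, india, juliett, kilo}.
Intersecting these: cl(A) = {hotel, india, juliett, kilo}.
∂A = cl(A) ∖ int(A) = {hotel, india, juliett, kilo} ∖ {juliett, kilo} = {hotel, india}.


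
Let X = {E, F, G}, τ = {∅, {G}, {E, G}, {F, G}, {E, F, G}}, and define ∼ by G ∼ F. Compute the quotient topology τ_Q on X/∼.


X/∼ = {[E], [F=G]}; |τ_Q| = 3.

Equivalence classes: [E], [F=G].
Quotient map π: X → X/∼ sends E ↦ [E], F ↦ [F=G], G ↦ [F=G].
For each subset V ⊆ X/∼, compute π^{-1}(V) ⊆ X and check whether π^{-1}(V) ∈ τ. V is open in τ_Q iff π^{-1}(V) ∈ τ.
  V = {}: π^{-1}(V) = ∅ ∈ τ ✓.
  V = {[E]}: π^{-1}(V) = {E} ∉ τ ✗.
  V = {[F=G]}: π^{-1}(V) = {F, G} ∈ τ ✓.
  V = {[E], [F=G]}: π^{-1}(V) = {E, F, G} ∈ τ ✓.
Open sets in the quotient: τ_Q = {{}, {[F=G]}, {[E], [F=G]}} (3 elements).


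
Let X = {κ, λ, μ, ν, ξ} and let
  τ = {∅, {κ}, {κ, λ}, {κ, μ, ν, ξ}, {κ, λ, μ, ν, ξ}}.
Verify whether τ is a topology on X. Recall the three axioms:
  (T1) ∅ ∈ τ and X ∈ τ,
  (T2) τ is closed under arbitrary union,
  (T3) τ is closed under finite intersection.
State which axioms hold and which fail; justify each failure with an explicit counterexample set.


τ IS a topology on X.

Axiom (T1): ∅ ∈ τ? Yes; X ∈ τ? Yes.
Axiom (T2/T3): check pairwise unions and intersections of members of τ.
All pairwise intersections and unions checked — each lies in τ. Therefore τ satisfies (T1), (T2), (T3): it IS a topology on X.


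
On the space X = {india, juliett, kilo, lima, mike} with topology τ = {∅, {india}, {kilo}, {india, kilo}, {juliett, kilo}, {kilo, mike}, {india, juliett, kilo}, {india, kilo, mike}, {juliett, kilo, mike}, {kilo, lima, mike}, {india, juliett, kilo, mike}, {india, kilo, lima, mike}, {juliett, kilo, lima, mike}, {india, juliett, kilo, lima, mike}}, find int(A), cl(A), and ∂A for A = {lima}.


int(A) = ∅, cl(A) = {lima}, ∂A = {lima}.

Closed sets in (X, τ) are complements of opens:
  closed(X, τ) = {∅, {india}, {juliett}, {lima}, {india, juliett}, {india, lima}, {juliett, lima}, {lima, mike}, {india, juliett, lima}, {india, lima, mike}, {juliett, lima, mike}, {india, juliett, lima, mike}, {juliett, kilo, lima, mike}, {india, juliett, kilo, lima, mike}}.
int(A) = ⋃ {U ∈ τ : U ⊆ A}. Opens contained in A: ∅.
Taking the union of these: int(A) = ∅.
cl(A) = ⋂ {C closed : A ⊆ C}. Closed sets containing A: {lima}, {india, lima}, {juliett, lima}, {lima, mike}, {india, juliett, lima}, {india, lima, mike}, {juliett, lima, mike}, {india, juliett, lima, mike}, {juliett, kilo, lima, mike}, {india, juliett, kilo, lima, mike}.
Intersecting these: cl(A) = {lima}.
∂A = cl(A) ∖ int(A) = {lima} ∖ ∅ = {lima}.


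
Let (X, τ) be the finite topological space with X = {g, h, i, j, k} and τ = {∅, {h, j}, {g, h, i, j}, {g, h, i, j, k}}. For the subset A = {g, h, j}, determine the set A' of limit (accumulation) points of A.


A' = {g, h, i, j, k}

For each x ∈ X, list the open sets U ∈ τ with x ∈ U, then check whether U ∩ (A ∖ {x}) ≠ ∅ for every such U.
  x = g: opens ∋ x are {g, h, i, j}, {g, h, i, j, k}; each meets A ∖ {g}, so x IS a limit point.
  x = h: opens ∋ x are {h, j}, {g, h, i, j}, {g, h, i, j, k}; each meets A ∖ {h}, so x IS a limit point.
  x = i: opens ∋ x are {g, h, i, j}, {g, h, i, j, k}; each meets A ∖ {i}, so x IS a limit point.
  x = j: opens ∋ x are {h, j}, {g, h, i, j}, {g, h, i, j, k}; each meets A ∖ {j}, so x IS a limit point.
  x = k: opens ∋ x are {g, h, i, j, k}; each meets A ∖ {k}, so x IS a limit point.
Collecting: A' = {g, h, i, j, k}.


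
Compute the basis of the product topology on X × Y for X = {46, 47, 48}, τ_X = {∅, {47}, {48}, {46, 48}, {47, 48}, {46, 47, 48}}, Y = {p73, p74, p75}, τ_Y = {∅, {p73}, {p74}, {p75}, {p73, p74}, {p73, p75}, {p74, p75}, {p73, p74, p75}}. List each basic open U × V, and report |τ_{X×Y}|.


Basis B = {∅ × ∅, {47} × {p73}, {47} × {p74}, {47} × {p75}, {48} × {p73}, {48} × {p74}, {48} × {p75}, {46, 48} × {p73}, {46, 48} × {p74}, {46, 48} × {p75}, {47} × {p73, p74}, {47} × {p73, p75}, {47, 48} × {p73}, {47} × {p74, p75}, {47, 48} × {p74}, {47, 48} × {p75}, {48} × {p73, p74}, {48} × {p73, p75}, {48} × {p74, p75}, {46, 47, 48} × {p73}, {46, 47, 48} × {p74}, {46, 47, 48} × {p75}, {47} × {p73, p74, p75}, {48} × {p73, p74, p75}, {46, 48} × {p73, p74}, {46, 48} × {p73, p75}, {46, 48} × {p74, p75}, {47, 48} × {p73, p74}, {47, 48} × {p73, p75}, {47, 48} × {p74, p75}, {46, 48} × {p73, p74, p75}, {46, 47, 48} × {p73, p74}, {46, 47, 48} × {p73, p75}, {46, 47, 48} × {p74, p75}, {47, 48} × {p73, p74, p75}, {46, 47, 48} × {p73, p74, p75}}; |τ_{X×Y}| = 216.

Enumerate products U × V with U ∈ τ_X, V ∈ τ_Y (deduplicated):
  ∅ × ∅ = {} (∅)
  {47} × {p73} = {(47,p73)}
  {47} × {p74} = {(47,p74)}
  {47} × {p75} = {(47,p75)}
  {48} × {p73} = {(48,p73)}
  {48} × {p74} = {(48,p74)}
  {48} × {p75} = {(48,p75)}
  {46, 48} × {p73} = {(46,p73), (48,p73)}
  {46, 48} × {p74} = {(46,p74), (48,p74)}
  {46, 48} × {p75} = {(46,p75), (48,p75)}
  {47} × {p73, p74} = {(47,p73), (47,p74)}
  {47} × {p73, p75} = {(47,p73), (47,p75)}
  {47, 48} × {p73} = {(47,p73), (48,p73)}
  {47} × {p74, p75} = {(47,p74), (47,p75)}
  {47, 48} × {p74} = {(47,p74), (48,p74)}
  {47, 48} × {p75} = {(47,p75), (48,p75)}
  {48} × {p73, p74} = {(48,p73), (48,p74)}
  {48} × {p73, p75} = {(48,p73), (48,p75)}
  {48} × {p74, p75} = {(48,p74), (48,p75)}
  {46, 47, 48} × {p73} = {(46,p73), (47,p73), (48,p73)}
  {46, 47, 48} × {p74} = {(46,p74), (47,p74), (48,p74)}
  {46, 47, 48} × {p75} = {(46,p75), (47,p75), (48,p75)}
  {47} × {p73, p74, p75} = {(47,p73), (47,p74), (47,p75)}
  {48} × {p73, p74, p75} = {(48,p73), (48,p74), (48,p75)}
  {46, 48} × {p73, p74} = {(46,p73), (46,p74), (48,p73), (48,p74)}
  {46, 48} × {p73, p75} = {(46,p73), (46,p75), (48,p73), (48,p75)}
  {46, 48} × {p74, p75} = {(46,p74), (46,p75), (48,p74), (48,p75)}
  {47, 48} × {p73, p74} = {(47,p73), (47,p74), (48,p73), (48,p74)}
  {47, 48} × {p73, p75} = {(47,p73), (47,p75), (48,p73), (48,p75)}
  {47, 48} × {p74, p75} = {(47,p74), (47,p75), (48,p74), (48,p75)}
  {46, 48} × {p73, p74, p75} = {(46,p73), (46,p74), (46,p75), (48,p73), (48,p74), (48,p75)}
  {46, 47, 48} × {p73, p74} = {(46,p73), (46,p74), (47,p73), (47,p74), (48,p73), (48,p74)}
  {46, 47, 48} × {p73, p75} = {(46,p73), (46,p75), (47,p73), (47,p75), (48,p73), (48,p75)}
  {46, 47, 48} × {p74, p75} = {(46,p74), (46,p75), (47,p74), (47,p75), (48,p74), (48,p75)}
  {47, 48} × {p73, p74, p75} = {(47,p73), (47,p74), (47,p75), (48,p73), (48,p74), (48,p75)}
  {46, 47, 48} × {p73, p74, p75} = {(46,p73), (46,p74), (46,p75), (47,p73), (47,p74), (47,p75), (48,p73), (48,p74), (48,p75)}
These 36 distinct sets form the basis B.
Close under arbitrary unions to get τ_{X×Y}; counting gives |τ_{X×Y}| = 216.


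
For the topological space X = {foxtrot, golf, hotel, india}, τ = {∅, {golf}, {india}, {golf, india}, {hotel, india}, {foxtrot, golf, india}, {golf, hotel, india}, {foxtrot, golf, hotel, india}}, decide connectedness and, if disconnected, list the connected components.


(X, τ) is connected.

Find clopen sets (U ∈ τ with X ∖ U ∈ τ):
  U = ∅, X ∖ U = {foxtrot, golf, hotel, india} — both open, so U is clopen.
  U = {foxtrot, golf, hotel, india}, X ∖ U = ∅ — both open, so U is clopen.
Only trivial clopens (∅ and X) exist, so (X, τ) is connected.
Compute connected components by grouping points that agree on all clopens:
  component: {foxtrot, golf, hotel, india}


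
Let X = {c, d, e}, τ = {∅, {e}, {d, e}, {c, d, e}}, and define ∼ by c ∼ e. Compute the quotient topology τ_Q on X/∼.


X/∼ = {[c=e], [d]}; |τ_Q| = 2.

Equivalence classes: [c=e], [d].
Quotient map π: X → X/∼ sends c ↦ [c=e], d ↦ [d], e ↦ [c=e].
For each subset V ⊆ X/∼, compute π^{-1}(V) ⊆ X and check whether π^{-1}(V) ∈ τ. V is open in τ_Q iff π^{-1}(V) ∈ τ.
  V = {}: π^{-1}(V) = ∅ ∈ τ ✓.
  V = {[c=e]}: π^{-1}(V) = {c, e} ∉ τ ✗.
  V = {[d]}: π^{-1}(V) = {d} ∉ τ ✗.
  V = {[c=e], [d]}: π^{-1}(V) = {c, d, e} ∈ τ ✓.
Open sets in the quotient: τ_Q = {{}, {[c=e], [d]}} (2 elements).


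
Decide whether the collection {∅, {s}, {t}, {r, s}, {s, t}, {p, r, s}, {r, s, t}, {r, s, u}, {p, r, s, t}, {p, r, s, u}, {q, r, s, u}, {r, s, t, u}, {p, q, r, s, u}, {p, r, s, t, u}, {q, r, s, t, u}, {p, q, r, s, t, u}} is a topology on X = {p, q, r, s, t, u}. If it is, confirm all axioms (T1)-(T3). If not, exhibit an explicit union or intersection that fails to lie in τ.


τ IS a topology on X.

Axiom (T1): ∅ ∈ τ? Yes; X ∈ τ? Yes.
Axiom (T2/T3): check pairwise unions and intersections of members of τ.
All pairwise intersections and unions checked — each lies in τ. Therefore τ satisfies (T1), (T2), (T3): it IS a topology on X.


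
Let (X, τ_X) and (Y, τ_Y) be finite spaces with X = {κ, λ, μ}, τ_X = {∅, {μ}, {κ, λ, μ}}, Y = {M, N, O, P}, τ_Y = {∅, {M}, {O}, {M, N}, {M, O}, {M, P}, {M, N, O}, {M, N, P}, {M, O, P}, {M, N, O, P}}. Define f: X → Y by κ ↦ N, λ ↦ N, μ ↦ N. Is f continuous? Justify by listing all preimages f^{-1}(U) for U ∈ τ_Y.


f IS continuous.

Compute f^{-1}(U) for each U ∈ τ_Y:
  U = ∅: f^{-1}(U) = ∅ ∈ τ_X ✓.
  U = {M}: f^{-1}(U) = ∅ ∈ τ_X ✓.
  U = {O}: f^{-1}(U) = ∅ ∈ τ_X ✓.
  U = {M, N}: f^{-1}(U) = {κ, λ, μ} ∈ τ_X ✓.
  U = {M, O}: f^{-1}(U) = ∅ ∈ τ_X ✓.
  U = {M, P}: f^{-1}(U) = ∅ ∈ τ_X ✓.
  U = {M, N, O}: f^{-1}(U) = {κ, λ, μ} ∈ τ_X ✓.
  U = {M, N, P}: f^{-1}(U) = {κ, λ, μ} ∈ τ_X ✓.
  U = {M, O, P}: f^{-1}(U) = ∅ ∈ τ_X ✓.
  U = {M, N, O, P}: f^{-1}(U) = {κ, λ, μ} ∈ τ_X ✓.
Every preimage lies in τ_X, so f IS continuous.


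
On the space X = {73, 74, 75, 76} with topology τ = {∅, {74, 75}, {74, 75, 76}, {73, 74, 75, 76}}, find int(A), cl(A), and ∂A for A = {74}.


int(A) = ∅, cl(A) = {73, 74, 75, 76}, ∂A = {73, 74, 75, 76}.

Closed sets in (X, τ) are complements of opens:
  closed(X, τ) = {∅, {73}, {73, 76}, {73, 74, 75, 76}}.
int(A) = ⋃ {U ∈ τ : U ⊆ A}. Opens contained in A: ∅.
Taking the union of these: int(A) = ∅.
cl(A) = ⋂ {C closed : A ⊆ C}. Closed sets containing A: {73, 74, 75, 76}.
Intersecting these: cl(A) = {73, 74, 75, 76}.
∂A = cl(A) ∖ int(A) = {73, 74, 75, 76} ∖ ∅ = {73, 74, 75, 76}.


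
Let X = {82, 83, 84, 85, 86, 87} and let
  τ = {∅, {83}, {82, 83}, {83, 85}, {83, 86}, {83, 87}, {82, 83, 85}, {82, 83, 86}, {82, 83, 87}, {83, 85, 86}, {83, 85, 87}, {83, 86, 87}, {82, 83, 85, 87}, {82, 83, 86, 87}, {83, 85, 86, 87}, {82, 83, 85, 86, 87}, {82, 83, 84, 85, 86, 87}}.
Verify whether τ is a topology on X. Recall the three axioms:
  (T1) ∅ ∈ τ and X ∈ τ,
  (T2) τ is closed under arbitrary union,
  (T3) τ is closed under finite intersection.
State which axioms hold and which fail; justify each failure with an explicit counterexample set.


τ is NOT a topology on X.

Axiom (T1): ∅ ∈ τ? Yes; X ∈ τ? Yes.
Axiom (T2/T3): check pairwise unions and intersections of members of τ.
Counterexample for (T2): {82, 83} ∪ {83, 85, 86} = {82, 83, 85, 86} ∉ τ. Therefore τ is NOT a topology.


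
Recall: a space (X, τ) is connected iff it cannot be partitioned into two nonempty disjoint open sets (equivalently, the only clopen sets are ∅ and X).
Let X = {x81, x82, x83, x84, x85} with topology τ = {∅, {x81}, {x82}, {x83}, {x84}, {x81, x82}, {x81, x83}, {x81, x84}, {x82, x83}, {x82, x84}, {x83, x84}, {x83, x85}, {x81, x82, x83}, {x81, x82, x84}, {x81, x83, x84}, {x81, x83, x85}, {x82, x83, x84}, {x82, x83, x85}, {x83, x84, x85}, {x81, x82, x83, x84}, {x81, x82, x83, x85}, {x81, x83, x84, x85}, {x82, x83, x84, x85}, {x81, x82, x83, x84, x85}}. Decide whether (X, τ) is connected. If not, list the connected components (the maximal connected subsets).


(X, τ) is disconnected; components = [{x81}, {x82}, {x84}, {x83, x85}].

Find clopen sets (U ∈ τ with X ∖ U ∈ τ):
  U = ∅, X ∖ U = {x81, x82, x83, x84, x85} — both open, so U is clopen.
  U = {x81}, X ∖ U = {x82, x83, x84, x85} — both open, so U is clopen.
  U = {x82}, X ∖ U = {x81, x83, x84, x85} — both open, so U is clopen.
  U = {x84}, X ∖ U = {x81, x82, x83, x85} — both open, so U is clopen.
  U = {x81, x82}, X ∖ U = {x83, x84, x85} — both open, so U is clopen.
  U = {x81, x84}, X ∖ U = {x82, x83, x85} — both open, so U is clopen.
  U = {x82, x84}, X ∖ U = {x81, x83, x85} — both open, so U is clopen.
  U = {x83, x85}, X ∖ U = {x81, x82, x84} — both open, so U is clopen.
  U = {x81, x82, x84}, X ∖ U = {x83, x85} — both open, so U is clopen.
  U = {x81, x83, x85}, X ∖ U = {x82, x84} — both open, so U is clopen.
  U = {x82, x83, x85}, X ∖ U = {x81, x84} — both open, so U is clopen.
  U = {x83, x84, x85}, X ∖ U = {x81, x82} — both open, so U is clopen.
  U = {x81, x82, x83, x85}, X ∖ U = {x84} — both open, so U is clopen.
  U = {x81, x83, x84, x85}, X ∖ U = {x82} — both open, so U is clopen.
  U = {x82, x83, x84, x85}, X ∖ U = {x81} — both open, so U is clopen.
  U = {x81, x82, x83, x84, x85}, X ∖ U = ∅ — both open, so U is clopen.
Nontrivial clopen(s) exist: e.g. {x81, x84}. So (X, τ) is disconnected.
Compute connected components by grouping points that agree on all clopens:
  component: {x81}
  component: {x82}
  component: {x84}
  component: {x83, x85}


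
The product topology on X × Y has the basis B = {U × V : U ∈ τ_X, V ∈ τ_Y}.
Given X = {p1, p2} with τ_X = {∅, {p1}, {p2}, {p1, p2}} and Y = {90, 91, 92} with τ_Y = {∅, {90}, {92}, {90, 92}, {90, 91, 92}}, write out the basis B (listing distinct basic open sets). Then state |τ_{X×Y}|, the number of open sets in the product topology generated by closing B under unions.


Basis B = {∅ × ∅, {p1} × {90}, {p1} × {92}, {p2} × {90}, {p2} × {92}, {p1} × {90, 92}, {p1, p2} × {90}, {p1, p2} × {92}, {p2} × {90, 92}, {p1} × {90, 91, 92}, {p2} × {90, 91, 92}, {p1, p2} × {90, 92}, {p1, p2} × {90, 91, 92}}; |τ_{X×Y}| = 25.

Enumerate products U × V with U ∈ τ_X, V ∈ τ_Y (deduplicated):
  ∅ × ∅ = {} (∅)
  {p1} × {90} = {(p1,90)}
  {p1} × {92} = {(p1,92)}
  {p2} × {90} = {(p2,90)}
  {p2} × {92} = {(p2,92)}
  {p1} × {90, 92} = {(p1,90), (p1,92)}
  {p1, p2} × {90} = {(p1,90), (p2,90)}
  {p1, p2} × {92} = {(p1,92), (p2,92)}
  {p2} × {90, 92} = {(p2,90), (p2,92)}
  {p1} × {90, 91, 92} = {(p1,90), (p1,91), (p1,92)}
  {p2} × {90, 91, 92} = {(p2,90), (p2,91), (p2,92)}
  {p1, p2} × {90, 92} = {(p1,90), (p1,92), (p2,90), (p2,92)}
  {p1, p2} × {90, 91, 92} = {(p1,90), (p1,91), (p1,92), (p2,90), (p2,91), (p2,92)}
These 13 distinct sets form the basis B.
Close under arbitrary unions to get τ_{X×Y}; counting gives |τ_{X×Y}| = 25.


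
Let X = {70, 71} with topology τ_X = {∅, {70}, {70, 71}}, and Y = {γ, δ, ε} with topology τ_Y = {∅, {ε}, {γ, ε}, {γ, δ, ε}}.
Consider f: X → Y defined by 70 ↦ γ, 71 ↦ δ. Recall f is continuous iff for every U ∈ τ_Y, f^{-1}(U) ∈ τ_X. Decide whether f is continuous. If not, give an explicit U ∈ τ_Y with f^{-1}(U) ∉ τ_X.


f IS continuous.

Compute f^{-1}(U) for each U ∈ τ_Y:
  U = ∅: f^{-1}(U) = ∅ ∈ τ_X ✓.
  U = {ε}: f^{-1}(U) = ∅ ∈ τ_X ✓.
  U = {γ, ε}: f^{-1}(U) = {70} ∈ τ_X ✓.
  U = {γ, δ, ε}: f^{-1}(U) = {70, 71} ∈ τ_X ✓.
Every preimage lies in τ_X, so f IS continuous.


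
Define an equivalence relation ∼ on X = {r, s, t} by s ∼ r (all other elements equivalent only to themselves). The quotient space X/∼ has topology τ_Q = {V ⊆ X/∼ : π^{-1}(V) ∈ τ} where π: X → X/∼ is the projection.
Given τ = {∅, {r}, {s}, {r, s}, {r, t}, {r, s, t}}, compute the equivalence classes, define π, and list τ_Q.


X/∼ = {[r=s], [t]}; |τ_Q| = 3.

Equivalence classes: [r=s], [t].
Quotient map π: X → X/∼ sends r ↦ [r=s], s ↦ [r=s], t ↦ [t].
For each subset V ⊆ X/∼, compute π^{-1}(V) ⊆ X and check whether π^{-1}(V) ∈ τ. V is open in τ_Q iff π^{-1}(V) ∈ τ.
  V = {}: π^{-1}(V) = ∅ ∈ τ ✓.
  V = {[r=s]}: π^{-1}(V) = {r, s} ∈ τ ✓.
  V = {[t]}: π^{-1}(V) = {t} ∉ τ ✗.
  V = {[r=s], [t]}: π^{-1}(V) = {r, s, t} ∈ τ ✓.
Open sets in the quotient: τ_Q = {{}, {[r=s]}, {[r=s], [t]}} (3 elements).


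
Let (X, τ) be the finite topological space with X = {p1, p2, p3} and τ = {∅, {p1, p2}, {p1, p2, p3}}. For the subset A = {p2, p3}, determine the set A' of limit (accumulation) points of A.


A' = {p1, p3}

For each x ∈ X, list the open sets U ∈ τ with x ∈ U, then check whether U ∩ (A ∖ {x}) ≠ ∅ for every such U.
  x = p1: opens ∋ x are {p1, p2}, {p1, p2, p3}; each meets A ∖ {p1}, so x IS a limit point.
  x = p2: open {p1, p2} ∋ x has {p1, p2} ∩ (A ∖ {p2}) = ∅, so x is NOT a limit point.
  x = p3: opens ∋ x are {p1, p2, p3}; each meets A ∖ {p3}, so x IS a limit point.
Collecting: A' = {p1, p3}.


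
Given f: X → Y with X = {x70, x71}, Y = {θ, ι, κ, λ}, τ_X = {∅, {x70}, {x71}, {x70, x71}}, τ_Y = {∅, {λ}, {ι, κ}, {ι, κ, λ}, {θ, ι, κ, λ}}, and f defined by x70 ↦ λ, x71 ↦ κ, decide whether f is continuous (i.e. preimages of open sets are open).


f IS continuous.

Compute f^{-1}(U) for each U ∈ τ_Y:
  U = ∅: f^{-1}(U) = ∅ ∈ τ_X ✓.
  U = {λ}: f^{-1}(U) = {x70} ∈ τ_X ✓.
  U = {ι, κ}: f^{-1}(U) = {x71} ∈ τ_X ✓.
  U = {ι, κ, λ}: f^{-1}(U) = {x70, x71} ∈ τ_X ✓.
  U = {θ, ι, κ, λ}: f^{-1}(U) = {x70, x71} ∈ τ_X ✓.
Every preimage lies in τ_X, so f IS continuous.
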